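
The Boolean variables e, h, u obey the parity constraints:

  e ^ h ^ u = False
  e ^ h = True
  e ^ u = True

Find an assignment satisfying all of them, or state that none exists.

e = False, h = True, u = True

e ^ h ^ u = F ^ T ^ T = False ✓
e ^ h = F ^ T = True ✓
e ^ u = F ^ T = True ✓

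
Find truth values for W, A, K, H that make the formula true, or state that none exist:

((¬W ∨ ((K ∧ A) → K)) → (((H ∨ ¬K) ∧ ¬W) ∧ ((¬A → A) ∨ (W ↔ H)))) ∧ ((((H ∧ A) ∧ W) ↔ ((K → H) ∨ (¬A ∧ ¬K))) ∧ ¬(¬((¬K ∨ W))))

Unsatisfiable

Case K = True: the formula simplifies to ((H ∧ ¬W) ∧ ((¬A → A) ∨ (W ↔ H))) ∧ ((((H ∧ A) ∧ W) ↔ H) ∧ ¬(¬W)).
  W = True: the conjunct ¬W is False.
  W = False: the conjunct ¬(¬W) becomes ¬(¬False) = False.
Case K = False: the formula simplifies to (¬W ∧ ((¬A → A) ∨ (W ↔ H))) ∧ ((H ∧ A) ∧ W).
  W = True: the conjunct ¬W is False.
  W = False: the conjunct W is False.
Both cases fail — unsatisfiable.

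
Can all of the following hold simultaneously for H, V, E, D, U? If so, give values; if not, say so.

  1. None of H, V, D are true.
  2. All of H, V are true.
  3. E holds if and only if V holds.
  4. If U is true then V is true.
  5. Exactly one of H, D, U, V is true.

UNSATISFIABLE

Case H = True:
  Constraint (1) is violated (H=T) — contradiction.
Case H = False:
  Constraint (2) is violated (H=F) — contradiction.
Both cases fail — unsatisfiable.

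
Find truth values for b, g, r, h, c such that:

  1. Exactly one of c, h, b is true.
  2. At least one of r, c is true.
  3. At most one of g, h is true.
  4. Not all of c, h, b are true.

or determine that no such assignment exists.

b: False; g: False; r: True; h: True; c: False

  (1) {c, h, b}: 1 true — exactly one ✓
  (2) {r, c}: 1 true — at least one ✓
  (3) {g, h}: 1 true — at most one ✓
  (4) {c, h, b}: 1/3 true — not all ✓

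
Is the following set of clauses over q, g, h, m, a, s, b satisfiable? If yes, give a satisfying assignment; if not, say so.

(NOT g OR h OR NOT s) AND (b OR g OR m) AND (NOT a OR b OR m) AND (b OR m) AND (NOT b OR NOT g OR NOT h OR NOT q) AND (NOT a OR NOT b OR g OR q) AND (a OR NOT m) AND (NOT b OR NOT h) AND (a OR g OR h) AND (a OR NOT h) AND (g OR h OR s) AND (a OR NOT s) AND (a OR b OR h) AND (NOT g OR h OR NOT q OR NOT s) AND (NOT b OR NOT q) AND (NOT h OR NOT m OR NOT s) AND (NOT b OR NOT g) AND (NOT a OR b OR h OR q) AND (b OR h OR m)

Set q = False.
Set g = True.
  then (NOT b OR NOT g) forces b = False.
  then (b OR m) forces m = True.
  then (a OR NOT m) forces a = True.
  then (NOT a OR b OR h OR q) forces h = True.
  then (NOT h OR NOT m OR NOT s) forces s = False.
All clauses satisfied.

q = False, g = True, h = True, m = True, a = True, s = False, b = False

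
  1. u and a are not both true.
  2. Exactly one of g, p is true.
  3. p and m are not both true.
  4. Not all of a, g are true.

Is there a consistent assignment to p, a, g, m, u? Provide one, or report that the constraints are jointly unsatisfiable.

p = False, a = False, g = True, m = False, u = False

  (1) u=F, a=F — not both ✓
  (2) {g, p}: 1 true — exactly one ✓
  (3) p=F, m=F — not both ✓
  (4) {a, g}: 1/2 true — not all ✓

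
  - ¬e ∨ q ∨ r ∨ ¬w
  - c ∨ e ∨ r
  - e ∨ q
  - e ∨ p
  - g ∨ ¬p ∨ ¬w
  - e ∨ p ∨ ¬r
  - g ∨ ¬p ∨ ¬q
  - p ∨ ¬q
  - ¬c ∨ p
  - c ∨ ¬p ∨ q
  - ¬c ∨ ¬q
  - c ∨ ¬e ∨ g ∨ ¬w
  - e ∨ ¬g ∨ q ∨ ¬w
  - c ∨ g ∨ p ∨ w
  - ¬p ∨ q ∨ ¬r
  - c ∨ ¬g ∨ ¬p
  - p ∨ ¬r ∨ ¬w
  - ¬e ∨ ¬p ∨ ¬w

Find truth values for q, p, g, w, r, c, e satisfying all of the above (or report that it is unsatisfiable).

Try q = True:
  (p ∨ ¬q) forces p = True.
  (g ∨ ¬p ∨ ¬q) forces g = True.
  (¬c ∨ ¬q) forces c = False.
  clause (c ∨ ¬g ∨ ¬p) is falsified — backtrack.
So q = False.
  then (e ∨ q) forces e = True.
Set p = False.
  then (¬c ∨ p) forces c = False.
Set g = True.
Try w = True:
  (¬e ∨ q ∨ r ∨ ¬w) forces r = True.
  clause (p ∨ ¬r ∨ ¬w) is falsified — backtrack.
So w = False.
Set r = True.
All clauses satisfied.

q = False; p = False; g = True; w = False; r = True; c = False; e = True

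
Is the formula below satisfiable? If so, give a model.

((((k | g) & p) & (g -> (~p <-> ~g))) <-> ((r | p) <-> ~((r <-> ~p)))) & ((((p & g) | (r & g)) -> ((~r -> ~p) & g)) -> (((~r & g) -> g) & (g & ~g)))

Unsatisfiable

Case g = True: the formula simplifies to ((p & p) <-> ((r | p) <-> ~((r <-> ~p)))) & ~(((p | r) -> (~r -> ~p))).
  p = True: simplifies to ~(~r) & ~r.
    r = True: the conjunct ~r is False.
    r = False: the conjunct ~(~r) becomes ~(~False) = False.
  p = False: the conjunct ~(((p | r) -> (~r -> ~p))) becomes ~((r -> True)) = False.
Case g = False: the conjunct (((p & g) | (r & g)) -> ((~r -> ~p) & g)) -> (((~r & g) -> g) & (g & ~g)) becomes (False -> False) -> (True & False) = False.
Both cases fail — unsatisfiable.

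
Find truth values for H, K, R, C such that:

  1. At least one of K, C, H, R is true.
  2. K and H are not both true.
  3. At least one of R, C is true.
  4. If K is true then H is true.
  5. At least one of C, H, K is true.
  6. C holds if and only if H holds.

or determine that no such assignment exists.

H: True, K: False, R: False, C: True

  (1) {K, C, H, R}: 2 true — at least one ✓
  (2) K=F, H=T — not both ✓
  (3) {R, C}: 1 true — at least one ✓
  (4) K=F ⇒ H: vacuous ✓
  (5) {C, H, K}: 2 true — at least one ✓
  (6) C=T, H=T — same ✓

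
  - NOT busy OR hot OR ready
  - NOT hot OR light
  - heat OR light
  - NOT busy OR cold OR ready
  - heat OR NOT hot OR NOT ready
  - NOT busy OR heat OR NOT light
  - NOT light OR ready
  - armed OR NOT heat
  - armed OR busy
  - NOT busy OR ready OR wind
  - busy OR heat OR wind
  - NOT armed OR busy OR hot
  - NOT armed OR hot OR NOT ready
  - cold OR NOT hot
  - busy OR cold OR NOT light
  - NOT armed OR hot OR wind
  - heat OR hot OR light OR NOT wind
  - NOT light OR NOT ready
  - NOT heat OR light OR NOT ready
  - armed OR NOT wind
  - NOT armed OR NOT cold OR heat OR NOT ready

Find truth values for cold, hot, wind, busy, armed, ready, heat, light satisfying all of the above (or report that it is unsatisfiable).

Unsatisfiable — no assignment works.

Case light = True:
  (NOT light OR ready) forces ready = True.
  Clause (NOT light OR NOT ready) is falsified — contradiction.
Case light = False:
  (NOT hot OR light) forces hot = False.
  (heat OR light) forces heat = True.
  (armed OR NOT heat) forces armed = True.
  (NOT armed OR busy OR hot) forces busy = True.
  (NOT busy OR hot OR ready) forces ready = True.
  Clause (NOT armed OR hot OR NOT ready) is falsified — contradiction.
Both cases fail, so the formula is unsatisfiable.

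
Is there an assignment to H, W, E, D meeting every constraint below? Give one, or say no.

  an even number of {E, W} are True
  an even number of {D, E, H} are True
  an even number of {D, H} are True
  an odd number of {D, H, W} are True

Adding constraints 1, 2, 4 mod 2: every variable appears an even number of times on the left, so the left side is 0.
But the right sides sum to 1 (mod 2). 0 ≠ 1 — the system is inconsistent.

Unsatisfiable — no assignment works.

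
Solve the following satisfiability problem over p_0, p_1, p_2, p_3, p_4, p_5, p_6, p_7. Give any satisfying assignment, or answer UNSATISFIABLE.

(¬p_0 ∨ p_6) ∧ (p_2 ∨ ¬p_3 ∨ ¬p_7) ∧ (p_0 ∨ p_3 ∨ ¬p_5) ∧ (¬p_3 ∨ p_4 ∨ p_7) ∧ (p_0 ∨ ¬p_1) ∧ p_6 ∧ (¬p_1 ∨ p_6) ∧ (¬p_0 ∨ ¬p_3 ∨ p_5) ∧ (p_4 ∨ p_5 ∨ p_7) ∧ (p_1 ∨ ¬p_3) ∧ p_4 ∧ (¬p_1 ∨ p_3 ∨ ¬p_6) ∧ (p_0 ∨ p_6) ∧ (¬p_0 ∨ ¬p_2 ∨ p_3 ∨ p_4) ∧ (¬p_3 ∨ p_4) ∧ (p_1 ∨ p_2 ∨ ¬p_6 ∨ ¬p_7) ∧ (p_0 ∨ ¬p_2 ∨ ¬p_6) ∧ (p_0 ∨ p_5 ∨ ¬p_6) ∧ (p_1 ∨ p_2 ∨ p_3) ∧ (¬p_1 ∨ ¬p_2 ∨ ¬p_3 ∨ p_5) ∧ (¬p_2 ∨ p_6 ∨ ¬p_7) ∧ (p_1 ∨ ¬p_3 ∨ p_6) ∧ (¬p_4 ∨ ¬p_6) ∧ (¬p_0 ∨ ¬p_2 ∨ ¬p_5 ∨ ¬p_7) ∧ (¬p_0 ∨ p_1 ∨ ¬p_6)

Case p_4 = True:
  (p_6) forces p_6 = True.
  Clause (¬p_4 ∨ ¬p_6) is falsified — contradiction.
Case p_4 = False:
  Clause (p_4) is falsified — contradiction.
Both cases fail, so the formula is unsatisfiable.

Unsatisfiable — no assignment works.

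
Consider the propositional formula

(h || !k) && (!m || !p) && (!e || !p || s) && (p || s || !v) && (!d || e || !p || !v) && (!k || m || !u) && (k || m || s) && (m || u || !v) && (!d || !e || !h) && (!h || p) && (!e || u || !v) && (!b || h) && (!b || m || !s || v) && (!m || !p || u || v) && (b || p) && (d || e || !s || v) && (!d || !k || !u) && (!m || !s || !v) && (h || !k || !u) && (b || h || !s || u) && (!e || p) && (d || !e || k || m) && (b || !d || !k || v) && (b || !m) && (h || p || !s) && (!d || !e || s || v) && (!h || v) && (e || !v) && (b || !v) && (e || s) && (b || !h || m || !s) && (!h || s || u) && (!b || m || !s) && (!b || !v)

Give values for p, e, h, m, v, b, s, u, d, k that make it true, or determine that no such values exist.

p = True, e = True, h = False, m = False, v = False, b = False, s = True, u = True, d = True, k = False

Try p = False:
  (!h || p) forces h = False.
  (h || !k) forces k = False.
  (!b || h) forces b = False.
  clause (b || p) is falsified — backtrack.
So p = True.
  then (!m || !p) forces m = False.
Set e = True.
  then (!e || !p || s) forces s = True.
  then (!b || m || !s) forces b = False.
  then (b || !v) forces v = False.
  then (b || !h || m || !s) forces h = False.
  then (h || !k) forces k = False.
  then (b || h || !s || u) forces u = True.
  then (d || !e || k || m) forces d = True.
All clauses satisfied.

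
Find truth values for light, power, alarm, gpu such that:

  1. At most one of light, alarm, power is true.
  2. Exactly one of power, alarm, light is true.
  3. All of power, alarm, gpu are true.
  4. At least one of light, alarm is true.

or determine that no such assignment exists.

Case power = True:
  (1) with power=T forces light = False.
  (1) with power=T forces alarm = False.
  Constraint (3) is violated (alarm=F) — contradiction.
Case power = False:
  Constraint (3) is violated (power=F) — contradiction.
Both cases fail — unsatisfiable.

UNSATISFIABLE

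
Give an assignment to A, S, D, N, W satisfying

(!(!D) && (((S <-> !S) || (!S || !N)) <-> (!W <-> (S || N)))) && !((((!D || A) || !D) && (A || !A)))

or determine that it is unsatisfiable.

A=F; S=F; D=T; N=F; W=T

  !(!D) && (((S <-> !S) || (!S || !N)) <-> (!W <-> (S || N))) = True
    !(!D) = True
      !D = False
    ((S <-> !S) || (!S || !N)) <-> (!W <-> (S || N)) = True
      (S <-> !S) || (!S || !N) = True
        S <-> !S = False
          !S = True
        !S || !N = True
          !S = True
          !N = True
      !W <-> (S || N) = True
        !W = False
        S || N = False
  !((((!D || A) || !D) && (A || !A))) = True
    ((!D || A) || !D) && (A || !A) = False
      (!D || A) || !D = False
        !D || A = False
          !D = False
        !D = False
      A || !A = True
        !A = True
Both conjuncts True, so the formula holds.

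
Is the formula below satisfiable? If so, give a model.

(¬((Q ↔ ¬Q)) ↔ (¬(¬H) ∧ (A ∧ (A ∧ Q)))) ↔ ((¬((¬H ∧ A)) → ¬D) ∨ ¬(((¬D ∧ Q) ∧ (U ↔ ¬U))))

D: True, Q: True, A: True, H: True, U: True

  (¬((Q ↔ ¬Q)) ↔ (¬(¬H) ∧ (A ∧ (A ∧ Q)))) ↔ ((¬((¬H ∧ A)) → ¬D) ∨ ¬(((¬D ∧ Q) ∧ (U ↔ ¬U)))) = True
    ¬((Q ↔ ¬Q)) ↔ (¬(¬H) ∧ (A ∧ (A ∧ Q))) = True
      ¬((Q ↔ ¬Q)) = True
        Q ↔ ¬Q = False
          ¬Q = False
      ¬(¬H) ∧ (A ∧ (A ∧ Q)) = True
        ¬(¬H) = True
          ¬H = False
        A ∧ (A ∧ Q) = True
          A ∧ Q = True
    (¬((¬H ∧ A)) → ¬D) ∨ ¬(((¬D ∧ Q) ∧ (U ↔ ¬U))) = True
      ¬((¬H ∧ A)) → ¬D = False
        ¬((¬H ∧ A)) = True
          ¬H ∧ A = False
            ¬H = False
        ¬D = False
      ¬(((¬D ∧ Q) ∧ (U ↔ ¬U))) = True
        (¬D ∧ Q) ∧ (U ↔ ¬U) = False
          ¬D ∧ Q = False
            ¬D = False
          U ↔ ¬U = False
            ¬U = False
The formula evaluates to True.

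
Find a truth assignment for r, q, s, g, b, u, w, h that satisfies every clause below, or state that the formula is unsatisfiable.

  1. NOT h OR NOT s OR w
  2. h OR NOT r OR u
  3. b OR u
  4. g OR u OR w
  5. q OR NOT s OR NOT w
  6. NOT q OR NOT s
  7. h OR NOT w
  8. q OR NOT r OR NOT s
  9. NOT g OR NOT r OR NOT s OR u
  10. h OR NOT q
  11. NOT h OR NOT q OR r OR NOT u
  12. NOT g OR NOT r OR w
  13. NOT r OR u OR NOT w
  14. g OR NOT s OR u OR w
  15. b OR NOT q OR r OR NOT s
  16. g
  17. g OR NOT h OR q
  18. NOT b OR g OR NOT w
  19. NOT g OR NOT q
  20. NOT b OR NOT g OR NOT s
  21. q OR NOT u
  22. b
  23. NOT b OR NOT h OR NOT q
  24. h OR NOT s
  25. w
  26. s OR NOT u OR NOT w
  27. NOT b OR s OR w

r: False, q: False, s: False, g: True, b: True, u: False, w: True, h: True

Unit clause (g) forces g = True.
In (NOT g OR NOT q) only NOT q is left, so q = False.
In (q OR NOT u) only NOT u is left, so u = False.
Unit clause (b) forces b = True.
Unit clause (w) forces w = True.
In (q OR NOT s OR NOT w) only NOT s is left, so s = False.
In (h OR NOT w) only h is left, so h = True.
In (NOT r OR u OR NOT w) only NOT r is left, so r = False.
All clauses satisfied.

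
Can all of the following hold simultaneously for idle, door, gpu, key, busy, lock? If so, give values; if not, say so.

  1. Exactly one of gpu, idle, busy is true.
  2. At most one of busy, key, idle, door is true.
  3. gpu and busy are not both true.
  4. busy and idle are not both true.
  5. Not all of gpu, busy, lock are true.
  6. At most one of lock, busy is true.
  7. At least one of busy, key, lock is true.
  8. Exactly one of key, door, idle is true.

idle=F; door=T; gpu=T; key=F; busy=F; lock=T

  (1) {gpu, idle, busy}: 1 true — exactly one ✓
  (2) {busy, key, idle, door}: 1 true — at most one ✓
  (3) gpu=T, busy=F — not both ✓
  (4) busy=F, idle=F — not both ✓
  (5) {gpu, busy, lock}: 2/3 true — not all ✓
  (6) {lock, busy}: 1 true — at most one ✓
  (7) {busy, key, lock}: 1 true — at least one ✓
  (8) {key, door, idle}: 1 true — exactly one ✓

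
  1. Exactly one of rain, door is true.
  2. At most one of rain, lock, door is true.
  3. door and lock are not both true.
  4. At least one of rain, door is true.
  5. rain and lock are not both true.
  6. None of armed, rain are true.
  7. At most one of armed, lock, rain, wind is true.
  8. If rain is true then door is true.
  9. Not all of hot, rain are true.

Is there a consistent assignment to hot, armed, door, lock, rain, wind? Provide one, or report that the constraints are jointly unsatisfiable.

hot = True, armed = False, door = True, lock = False, rain = False, wind = False

  (1) {rain, door}: 1 true — exactly one ✓
  (2) {rain, lock, door}: 1 true — at most one ✓
  (3) door=T, lock=F — not both ✓
  (4) {rain, door}: 1 true — at least one ✓
  (5) rain=F, lock=F — not both ✓
  (6) {armed, rain}: 0 true — none ✓
  (7) {armed, lock, rain, wind}: 0 true — at most one ✓
  (8) rain=F ⇒ door: vacuous ✓
  (9) {hot, rain}: 1/2 true — not all ✓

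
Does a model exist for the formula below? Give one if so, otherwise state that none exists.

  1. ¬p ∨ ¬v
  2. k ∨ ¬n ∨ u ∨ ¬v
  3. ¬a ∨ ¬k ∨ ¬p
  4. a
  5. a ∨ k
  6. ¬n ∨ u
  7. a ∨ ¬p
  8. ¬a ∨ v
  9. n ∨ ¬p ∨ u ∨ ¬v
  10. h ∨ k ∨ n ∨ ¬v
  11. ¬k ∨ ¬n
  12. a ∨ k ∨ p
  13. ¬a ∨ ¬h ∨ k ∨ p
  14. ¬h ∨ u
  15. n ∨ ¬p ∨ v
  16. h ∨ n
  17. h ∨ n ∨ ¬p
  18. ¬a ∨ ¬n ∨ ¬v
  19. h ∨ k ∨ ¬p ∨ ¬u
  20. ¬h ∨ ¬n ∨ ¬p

v = True; u = True; p = False; n = False; a = True; h = True; k = True

Unit clause (a) forces a = True.
In (¬a ∨ v) only v is left, so v = True.
In (¬a ∨ ¬n ∨ ¬v) only ¬n is left, so n = False.
In (¬p ∨ ¬v) only ¬p is left, so p = False.
In (h ∨ n) only h is left, so h = True.
In (¬a ∨ ¬h ∨ k ∨ p) only k is left, so k = True.
In (¬h ∨ u) only u is left, so u = True.
All clauses satisfied.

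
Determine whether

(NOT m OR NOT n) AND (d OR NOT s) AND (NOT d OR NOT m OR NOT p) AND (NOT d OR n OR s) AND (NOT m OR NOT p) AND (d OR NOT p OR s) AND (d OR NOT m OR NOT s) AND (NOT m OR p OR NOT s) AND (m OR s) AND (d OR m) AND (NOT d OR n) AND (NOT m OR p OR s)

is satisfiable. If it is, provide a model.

m: False; n: True; p: True; s: True; d: True

Try m = True:
  (NOT m OR NOT n) forces n = False.
  (NOT m OR NOT p) forces p = False.
  (NOT m OR p OR NOT s) forces s = False.
  clause (NOT m OR p OR s) is falsified — backtrack.
So m = False.
  then (m OR s) forces s = True.
  then (d OR m) forces d = True.
  then (NOT d OR n) forces n = True.
Set p = True.
All clauses satisfied.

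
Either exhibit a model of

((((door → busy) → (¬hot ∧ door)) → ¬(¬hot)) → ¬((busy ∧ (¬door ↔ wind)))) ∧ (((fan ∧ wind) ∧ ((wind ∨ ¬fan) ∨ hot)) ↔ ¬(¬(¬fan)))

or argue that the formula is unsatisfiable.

door = False, hot = False, fan = True, wind = False, busy = True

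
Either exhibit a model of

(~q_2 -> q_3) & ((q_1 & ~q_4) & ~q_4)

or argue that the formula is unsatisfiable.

q_1=T, q_2=T, q_3=T, q_4=F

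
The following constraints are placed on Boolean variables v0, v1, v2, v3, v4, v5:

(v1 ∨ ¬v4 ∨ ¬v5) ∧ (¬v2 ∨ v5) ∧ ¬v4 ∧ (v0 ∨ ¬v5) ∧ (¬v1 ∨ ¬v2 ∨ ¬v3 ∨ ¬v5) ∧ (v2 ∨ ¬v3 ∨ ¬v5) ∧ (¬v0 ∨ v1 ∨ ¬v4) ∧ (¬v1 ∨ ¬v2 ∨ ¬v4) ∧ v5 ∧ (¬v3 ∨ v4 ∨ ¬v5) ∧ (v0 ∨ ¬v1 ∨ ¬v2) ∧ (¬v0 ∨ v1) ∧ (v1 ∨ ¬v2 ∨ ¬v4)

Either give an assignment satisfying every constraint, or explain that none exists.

v0=T; v1=T; v2=T; v3=F; v4=F; v5=T

Unit clause (¬v4) forces v4 = False.
Unit clause (v5) forces v5 = True.
In (¬v3 ∨ v4 ∨ ¬v5) only ¬v3 is left, so v3 = False.
In (v0 ∨ ¬v5) only v0 is left, so v0 = True.
In (¬v0 ∨ v1) only v1 is left, so v1 = True.
Set v2 = True.
All clauses satisfied.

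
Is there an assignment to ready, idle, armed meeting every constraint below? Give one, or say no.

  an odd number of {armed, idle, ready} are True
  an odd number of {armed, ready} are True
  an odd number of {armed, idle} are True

ready=F, idle=F, armed=T

{armed, idle, ready}: 1 true → odd ✓
{armed, ready}: 1 true → odd ✓
{armed, idle}: 1 true → odd ✓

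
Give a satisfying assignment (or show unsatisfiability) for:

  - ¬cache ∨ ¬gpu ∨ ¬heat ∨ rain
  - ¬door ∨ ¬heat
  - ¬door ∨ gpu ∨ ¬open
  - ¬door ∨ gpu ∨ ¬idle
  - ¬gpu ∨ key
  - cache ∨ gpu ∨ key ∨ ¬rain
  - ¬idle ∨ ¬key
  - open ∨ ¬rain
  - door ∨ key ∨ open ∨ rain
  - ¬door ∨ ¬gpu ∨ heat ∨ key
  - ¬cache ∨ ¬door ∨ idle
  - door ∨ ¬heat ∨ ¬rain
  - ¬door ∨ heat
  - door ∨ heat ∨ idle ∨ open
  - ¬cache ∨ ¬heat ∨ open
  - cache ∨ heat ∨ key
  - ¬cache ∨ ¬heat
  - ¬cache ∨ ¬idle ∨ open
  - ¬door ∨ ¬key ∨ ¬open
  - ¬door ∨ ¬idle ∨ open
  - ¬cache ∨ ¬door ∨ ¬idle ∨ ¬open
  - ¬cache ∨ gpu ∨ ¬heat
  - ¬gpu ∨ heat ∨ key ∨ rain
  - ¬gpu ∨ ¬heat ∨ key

open: True, gpu: False, key: False, door: False, heat: False, rain: False, idle: False, cache: True

Set open = True.
Set gpu = False.
  then (¬door ∨ gpu ∨ ¬open) forces door = False.
Set key = False.
Set heat = False.
  then (cache ∨ heat ∨ key) forces cache = True.
Set rain = False.
Set idle = False.
All clauses satisfied.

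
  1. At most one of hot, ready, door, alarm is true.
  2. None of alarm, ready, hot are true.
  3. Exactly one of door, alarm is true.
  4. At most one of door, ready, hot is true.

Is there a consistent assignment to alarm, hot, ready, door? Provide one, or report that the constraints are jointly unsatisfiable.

alarm = False; hot = False; ready = False; door = True

  (1) {hot, ready, door, alarm}: 1 true — at most one ✓
  (2) {alarm, ready, hot}: 0 true — none ✓
  (3) {door, alarm}: 1 true — exactly one ✓
  (4) {door, ready, hot}: 1 true — at most one ✓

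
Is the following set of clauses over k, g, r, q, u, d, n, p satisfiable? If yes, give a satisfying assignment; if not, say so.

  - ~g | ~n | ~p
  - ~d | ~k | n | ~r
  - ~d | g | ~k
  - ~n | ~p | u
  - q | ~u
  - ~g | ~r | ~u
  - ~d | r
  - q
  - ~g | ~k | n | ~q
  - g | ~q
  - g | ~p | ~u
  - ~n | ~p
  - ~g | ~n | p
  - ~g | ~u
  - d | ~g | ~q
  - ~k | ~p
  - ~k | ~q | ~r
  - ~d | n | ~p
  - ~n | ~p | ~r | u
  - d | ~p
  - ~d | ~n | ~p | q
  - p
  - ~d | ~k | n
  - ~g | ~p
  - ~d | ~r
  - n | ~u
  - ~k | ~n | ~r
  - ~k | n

Unsatisfiable — no assignment works.

Case p = True:
  (q) forces q = True.
  (g | ~q) forces g = True.
  Clause (~g | ~p) is falsified — contradiction.
Case p = False:
  Clause (p) is falsified — contradiction.
Both cases fail, so the formula is unsatisfiable.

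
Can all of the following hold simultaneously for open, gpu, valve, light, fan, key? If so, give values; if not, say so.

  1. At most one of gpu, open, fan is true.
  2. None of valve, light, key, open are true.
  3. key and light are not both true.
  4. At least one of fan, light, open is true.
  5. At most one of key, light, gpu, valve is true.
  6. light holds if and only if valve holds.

open: False; gpu: False; valve: False; light: False; fan: True; key: False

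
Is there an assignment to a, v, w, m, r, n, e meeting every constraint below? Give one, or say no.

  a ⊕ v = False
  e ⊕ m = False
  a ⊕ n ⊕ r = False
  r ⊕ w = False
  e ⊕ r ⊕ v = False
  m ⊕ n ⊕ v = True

a = True, v = True, w = False, m = True, r = False, n = True, e = True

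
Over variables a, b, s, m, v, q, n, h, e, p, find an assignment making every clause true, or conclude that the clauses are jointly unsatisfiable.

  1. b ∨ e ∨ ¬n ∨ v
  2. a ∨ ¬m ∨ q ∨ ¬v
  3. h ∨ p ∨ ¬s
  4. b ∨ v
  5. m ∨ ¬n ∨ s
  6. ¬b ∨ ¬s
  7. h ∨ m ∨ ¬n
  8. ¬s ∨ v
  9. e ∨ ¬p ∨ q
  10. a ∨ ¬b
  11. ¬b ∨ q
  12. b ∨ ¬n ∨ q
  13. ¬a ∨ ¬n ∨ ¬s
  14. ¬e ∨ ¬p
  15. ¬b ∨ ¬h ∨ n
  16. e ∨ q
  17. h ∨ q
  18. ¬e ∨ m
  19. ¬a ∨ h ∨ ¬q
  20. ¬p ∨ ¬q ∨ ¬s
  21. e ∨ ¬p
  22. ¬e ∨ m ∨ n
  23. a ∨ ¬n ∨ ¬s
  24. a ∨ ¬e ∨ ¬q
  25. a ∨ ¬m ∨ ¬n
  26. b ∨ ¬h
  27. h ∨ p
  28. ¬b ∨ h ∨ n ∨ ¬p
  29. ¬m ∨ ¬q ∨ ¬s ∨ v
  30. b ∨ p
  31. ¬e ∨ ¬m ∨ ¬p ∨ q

a=T, b=T, s=F, m=T, v=T, q=T, n=T, h=T, e=T, p=F

Set a = True.
Set b = True.
  then (¬b ∨ ¬s) forces s = False.
  then (¬b ∨ q) forces q = True.
  then (¬a ∨ h ∨ ¬q) forces h = True.
  then (¬b ∨ ¬h ∨ n) forces n = True.
  then (m ∨ ¬n ∨ s) forces m = True.
Set v = True.
Set e = True.
  then (¬e ∨ ¬p) forces p = False.
All clauses satisfied.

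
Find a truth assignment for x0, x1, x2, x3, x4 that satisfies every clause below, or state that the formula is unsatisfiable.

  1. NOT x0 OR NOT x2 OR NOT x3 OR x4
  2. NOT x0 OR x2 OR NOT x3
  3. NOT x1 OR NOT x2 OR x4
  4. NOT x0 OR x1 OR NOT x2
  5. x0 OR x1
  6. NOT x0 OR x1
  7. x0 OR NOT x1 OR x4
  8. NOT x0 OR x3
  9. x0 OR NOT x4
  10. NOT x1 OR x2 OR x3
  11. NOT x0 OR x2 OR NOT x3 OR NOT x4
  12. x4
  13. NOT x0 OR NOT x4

Case x4 = True:
  (x0 OR NOT x4) forces x0 = True.
  Clause (NOT x0 OR NOT x4) is falsified — contradiction.
Case x4 = False:
  Clause (x4) is falsified — contradiction.
Both cases fail, so the formula is unsatisfiable.

UNSATISFIABLE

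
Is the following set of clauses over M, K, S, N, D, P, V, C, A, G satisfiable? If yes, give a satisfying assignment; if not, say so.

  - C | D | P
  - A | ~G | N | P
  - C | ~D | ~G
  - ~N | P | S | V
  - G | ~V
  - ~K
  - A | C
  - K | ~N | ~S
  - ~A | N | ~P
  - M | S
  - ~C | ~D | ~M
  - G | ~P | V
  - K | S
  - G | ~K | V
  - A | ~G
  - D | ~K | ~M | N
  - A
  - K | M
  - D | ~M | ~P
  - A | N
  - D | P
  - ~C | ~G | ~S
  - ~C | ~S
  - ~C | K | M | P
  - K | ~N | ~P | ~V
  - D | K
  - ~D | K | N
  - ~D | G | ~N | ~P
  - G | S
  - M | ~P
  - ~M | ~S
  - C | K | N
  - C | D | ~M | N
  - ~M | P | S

The formula is unsatisfiable.

Case M = True:
  (~K) forces K = False.
  (K | S) forces S = True.
  Clause (~M | ~S) is falsified — contradiction.
Case M = False:
  (~K) forces K = False.
  Clause (K | M) is falsified — contradiction.
Both cases fail, so the formula is unsatisfiable.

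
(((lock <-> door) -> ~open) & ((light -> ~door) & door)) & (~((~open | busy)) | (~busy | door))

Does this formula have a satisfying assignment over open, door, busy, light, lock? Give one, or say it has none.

open: False; door: True; busy: False; light: False; lock: False

  ((lock <-> door) -> ~open) & ((light -> ~door) & door) = True
    (lock <-> door) -> ~open = True
      lock <-> door = False
      ~open = True
    (light -> ~door) & door = True
      light -> ~door = True
        ~door = False
  ~((~open | busy)) | (~busy | door) = True
    ~((~open | busy)) = False
      ~open | busy = True
        ~open = True
    ~busy | door = True
      ~busy = True
Both conjuncts True, so the formula holds.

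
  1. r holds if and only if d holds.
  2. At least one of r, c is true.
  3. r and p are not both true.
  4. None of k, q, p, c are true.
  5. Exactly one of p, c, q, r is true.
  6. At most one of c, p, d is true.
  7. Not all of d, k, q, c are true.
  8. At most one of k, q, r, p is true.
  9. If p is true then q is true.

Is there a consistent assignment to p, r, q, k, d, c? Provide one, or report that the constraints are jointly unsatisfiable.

p=F, r=T, q=F, k=F, d=T, c=F

  (1) r=T, d=T — same ✓
  (2) {r, c}: 1 true — at least one ✓
  (3) r=T, p=F — not both ✓
  (4) {k, q, p, c}: 0 true — none ✓
  (5) {p, c, q, r}: 1 true — exactly one ✓
  (6) {c, p, d}: 1 true — at most one ✓
  (7) {d, k, q, c}: 1/4 true — not all ✓
  (8) {k, q, r, p}: 1 true — at most one ✓
  (9) p=F ⇒ q: vacuous ✓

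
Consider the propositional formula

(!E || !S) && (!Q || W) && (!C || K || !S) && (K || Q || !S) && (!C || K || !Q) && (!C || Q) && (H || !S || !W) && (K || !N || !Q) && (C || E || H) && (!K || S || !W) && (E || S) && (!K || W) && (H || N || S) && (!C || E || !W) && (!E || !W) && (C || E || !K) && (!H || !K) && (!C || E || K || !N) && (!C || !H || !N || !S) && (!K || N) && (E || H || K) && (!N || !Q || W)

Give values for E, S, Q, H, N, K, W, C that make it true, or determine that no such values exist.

Set E = True.
  then (!E || !S) forces S = False.
  then (!E || !W) forces W = False.
  then (!Q || W) forces Q = False.
  then (!C || Q) forces C = False.
  then (!K || W) forces K = False.
Set H = True.
Set N = False.
All clauses satisfied.

E = True; S = False; Q = False; H = True; N = False; K = False; W = False; C = False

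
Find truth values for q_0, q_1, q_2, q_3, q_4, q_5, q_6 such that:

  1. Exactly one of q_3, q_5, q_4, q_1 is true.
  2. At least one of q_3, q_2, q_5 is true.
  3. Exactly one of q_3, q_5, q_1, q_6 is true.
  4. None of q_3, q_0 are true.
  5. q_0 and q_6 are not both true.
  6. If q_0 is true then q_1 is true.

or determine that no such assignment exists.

q_0: False; q_1: False; q_2: True; q_3: False; q_4: True; q_5: False; q_6: True

  (1) {q_3, q_5, q_4, q_1}: 1 true — exactly one ✓
  (2) {q_3, q_2, q_5}: 1 true — at least one ✓
  (3) {q_3, q_5, q_1, q_6}: 1 true — exactly one ✓
  (4) {q_3, q_0}: 0 true — none ✓
  (5) q_0=F, q_6=T — not both ✓
  (6) q_0=F ⇒ q_1: vacuous ✓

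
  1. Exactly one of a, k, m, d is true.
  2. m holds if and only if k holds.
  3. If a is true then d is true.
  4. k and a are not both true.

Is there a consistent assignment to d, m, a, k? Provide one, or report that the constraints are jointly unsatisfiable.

d = True; m = False; a = False; k = False

  (1) {a, k, m, d}: 1 true — exactly one ✓
  (2) m=F, k=F — same ✓
  (3) a=F ⇒ d: vacuous ✓
  (4) k=F, a=F — not both ✓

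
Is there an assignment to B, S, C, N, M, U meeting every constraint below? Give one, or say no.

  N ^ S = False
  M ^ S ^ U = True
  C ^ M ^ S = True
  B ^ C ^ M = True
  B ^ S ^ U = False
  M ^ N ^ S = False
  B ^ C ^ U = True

B: True, S: True, C: False, N: True, M: False, U: False

N ^ S = T ^ T = False ✓
M ^ S ^ U = F ^ T ^ F = True ✓
C ^ M ^ S = F ^ F ^ T = True ✓
B ^ C ^ M = T ^ F ^ F = True ✓
B ^ S ^ U = T ^ T ^ F = False ✓
M ^ N ^ S = F ^ T ^ T = False ✓
B ^ C ^ U = T ^ F ^ F = True ✓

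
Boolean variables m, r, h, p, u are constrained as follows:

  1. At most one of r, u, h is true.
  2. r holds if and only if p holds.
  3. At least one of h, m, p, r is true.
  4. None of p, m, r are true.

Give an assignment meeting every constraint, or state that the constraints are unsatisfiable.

m=F; r=F; h=T; p=F; u=F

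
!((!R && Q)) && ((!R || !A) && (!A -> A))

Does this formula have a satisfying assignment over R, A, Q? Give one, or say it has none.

R: False, A: True, Q: False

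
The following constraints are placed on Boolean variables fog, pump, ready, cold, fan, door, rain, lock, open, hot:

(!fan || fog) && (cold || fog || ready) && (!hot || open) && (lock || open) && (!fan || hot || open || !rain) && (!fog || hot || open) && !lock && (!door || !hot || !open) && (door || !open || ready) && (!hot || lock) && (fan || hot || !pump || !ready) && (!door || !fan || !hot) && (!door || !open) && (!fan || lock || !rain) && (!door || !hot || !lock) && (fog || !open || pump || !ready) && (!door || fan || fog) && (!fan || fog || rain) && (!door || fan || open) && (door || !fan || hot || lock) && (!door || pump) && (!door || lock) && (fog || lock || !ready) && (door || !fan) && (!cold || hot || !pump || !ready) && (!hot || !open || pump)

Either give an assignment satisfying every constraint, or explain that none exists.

Unit clause (!lock) forces lock = False.
In (!hot || lock) only !hot is left, so hot = False.
In (!door || lock) only !door is left, so door = False.
In (door || !fan) only !fan is left, so fan = False.
In (lock || open) only open is left, so open = True.
In (door || !open || ready) only ready is left, so ready = True.
In (fan || hot || !pump || !ready) only !pump is left, so pump = False.
In (fog || !open || pump || !ready) only fog is left, so fog = True.
Set cold = True.
Set rain = False.
All clauses satisfied.

fog: True; pump: False; ready: True; cold: True; fan: False; door: False; rain: False; lock: False; open: True; hot: False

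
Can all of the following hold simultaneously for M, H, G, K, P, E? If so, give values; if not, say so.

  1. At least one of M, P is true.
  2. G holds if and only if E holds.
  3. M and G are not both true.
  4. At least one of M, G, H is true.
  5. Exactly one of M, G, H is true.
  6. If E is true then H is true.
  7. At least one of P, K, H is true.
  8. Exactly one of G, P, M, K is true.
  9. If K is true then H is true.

M: False, H: True, G: False, K: False, P: True, E: False

  (1) {M, P}: 1 true — at least one ✓
  (2) G=F, E=F — same ✓
  (3) M=F, G=F — not both ✓
  (4) {M, G, H}: 1 true — at least one ✓
  (5) {M, G, H}: 1 true — exactly one ✓
  (6) E=F ⇒ H: vacuous ✓
  (7) {P, K, H}: 2 true — at least one ✓
  (8) {G, P, M, K}: 1 true — exactly one ✓
  (9) K=F ⇒ H: vacuous ✓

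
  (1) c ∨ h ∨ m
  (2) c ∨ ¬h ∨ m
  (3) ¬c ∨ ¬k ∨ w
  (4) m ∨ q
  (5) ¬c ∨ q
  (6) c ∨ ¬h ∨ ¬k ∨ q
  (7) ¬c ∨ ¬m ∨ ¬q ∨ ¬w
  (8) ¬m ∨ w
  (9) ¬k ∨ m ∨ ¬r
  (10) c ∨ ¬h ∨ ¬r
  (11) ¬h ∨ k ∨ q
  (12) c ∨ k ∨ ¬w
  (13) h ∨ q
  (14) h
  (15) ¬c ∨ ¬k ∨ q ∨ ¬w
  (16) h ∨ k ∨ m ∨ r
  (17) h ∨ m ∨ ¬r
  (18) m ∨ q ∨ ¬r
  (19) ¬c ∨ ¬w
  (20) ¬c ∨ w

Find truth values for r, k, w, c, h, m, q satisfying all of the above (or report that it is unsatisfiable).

r = False; k = True; w = True; c = False; h = True; m = True; q = True

Unit clause (h) forces h = True.
Try r = True:
  (c ∨ ¬h ∨ ¬r) forces c = True.
  (¬c ∨ q) forces q = True.
  (¬c ∨ ¬w) forces w = False.
  clause (¬c ∨ w) is falsified — backtrack.
So r = False.
Set k = True.
Try w = False:
  (¬c ∨ ¬k ∨ w) forces c = False.
  (c ∨ ¬h ∨ m) forces m = True.
  clause (¬m ∨ w) is falsified — backtrack.
So w = True.
  then (¬c ∨ ¬w) forces c = False.
  then (c ∨ ¬h ∨ m) forces m = True.
  then (c ∨ ¬h ∨ ¬k ∨ q) forces q = True.
All clauses satisfied.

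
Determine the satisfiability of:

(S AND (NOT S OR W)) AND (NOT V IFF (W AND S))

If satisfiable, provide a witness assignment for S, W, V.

S = True; W = True; V = False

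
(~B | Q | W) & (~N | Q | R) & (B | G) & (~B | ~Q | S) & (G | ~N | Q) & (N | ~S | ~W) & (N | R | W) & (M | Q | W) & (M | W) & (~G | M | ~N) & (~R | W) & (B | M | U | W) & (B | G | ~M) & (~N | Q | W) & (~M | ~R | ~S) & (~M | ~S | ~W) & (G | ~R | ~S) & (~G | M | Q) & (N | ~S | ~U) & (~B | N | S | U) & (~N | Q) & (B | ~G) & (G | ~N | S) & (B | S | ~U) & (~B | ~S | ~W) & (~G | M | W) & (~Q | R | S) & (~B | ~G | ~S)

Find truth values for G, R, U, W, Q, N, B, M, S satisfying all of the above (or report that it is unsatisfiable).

G = True; R = False; U = True; W = True; Q = False; N = False; B = True; M = True; S = False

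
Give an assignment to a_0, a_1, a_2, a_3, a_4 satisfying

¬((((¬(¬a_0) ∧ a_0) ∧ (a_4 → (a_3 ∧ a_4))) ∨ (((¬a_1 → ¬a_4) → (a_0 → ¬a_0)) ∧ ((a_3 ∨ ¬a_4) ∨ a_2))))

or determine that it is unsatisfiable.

a_0 = True; a_1 = False; a_2 = False; a_3 = False; a_4 = True

  ¬((((¬(¬a_0) ∧ a_0) ∧ (a_4 → (a_3 ∧ a_4))) ∨ (((¬a_1 → ¬a_4) → (a_0 → ¬a_0)) ∧ ((a_3 ∨ ¬a_4) ∨ a_2)))) = True
    ((¬(¬a_0) ∧ a_0) ∧ (a_4 → (a_3 ∧ a_4))) ∨ (((¬a_1 → ¬a_4) → (a_0 → ¬a_0)) ∧ ((a_3 ∨ ¬a_4) ∨ a_2)) = False
      (¬(¬a_0) ∧ a_0) ∧ (a_4 → (a_3 ∧ a_4)) = False
        ¬(¬a_0) ∧ a_0 = True
          ¬(¬a_0) = True
            ¬a_0 = False
        a_4 → (a_3 ∧ a_4) = False
          a_3 ∧ a_4 = False
      ((¬a_1 → ¬a_4) → (a_0 → ¬a_0)) ∧ ((a_3 ∨ ¬a_4) ∨ a_2) = False
        (¬a_1 → ¬a_4) → (a_0 → ¬a_0) = True
          ¬a_1 → ¬a_4 = False
            ¬a_1 = True
            ¬a_4 = False
          a_0 → ¬a_0 = False
            ¬a_0 = False
        (a_3 ∨ ¬a_4) ∨ a_2 = False
          a_3 ∨ ¬a_4 = False
            ¬a_4 = False
The formula evaluates to True.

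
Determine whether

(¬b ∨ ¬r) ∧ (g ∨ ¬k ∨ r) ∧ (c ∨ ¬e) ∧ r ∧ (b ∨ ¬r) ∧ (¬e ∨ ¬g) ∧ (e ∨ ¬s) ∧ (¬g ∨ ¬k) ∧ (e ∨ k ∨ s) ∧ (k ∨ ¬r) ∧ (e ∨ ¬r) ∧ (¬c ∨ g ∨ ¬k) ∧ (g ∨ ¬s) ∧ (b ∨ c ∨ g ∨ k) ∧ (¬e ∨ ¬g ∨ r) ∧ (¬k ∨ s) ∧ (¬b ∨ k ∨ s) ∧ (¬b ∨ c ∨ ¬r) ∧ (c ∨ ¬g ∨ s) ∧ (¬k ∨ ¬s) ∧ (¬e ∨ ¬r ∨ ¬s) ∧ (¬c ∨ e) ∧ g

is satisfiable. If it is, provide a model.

Case r = True:
  (¬b ∨ ¬r) forces b = False.
  Clause (b ∨ ¬r) is falsified — contradiction.
Case r = False:
  Clause (r) is falsified — contradiction.
Both cases fail, so the formula is unsatisfiable.

UNSATISFIABLE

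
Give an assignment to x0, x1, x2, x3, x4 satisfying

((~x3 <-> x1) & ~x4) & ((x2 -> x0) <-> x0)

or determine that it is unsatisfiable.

x0 = True, x1 = True, x2 = True, x3 = False, x4 = False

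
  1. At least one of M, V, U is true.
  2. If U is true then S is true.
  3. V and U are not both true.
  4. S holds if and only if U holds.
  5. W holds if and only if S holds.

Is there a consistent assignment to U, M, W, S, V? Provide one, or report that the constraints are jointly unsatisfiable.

U = True, M = False, W = True, S = True, V = False

  (1) {M, V, U}: 1 true — at least one ✓
  (2) U=T ⇒ S: T ✓
  (3) V=F, U=T — not both ✓
  (4) S=T, U=T — same ✓
  (5) W=T, S=T — same ✓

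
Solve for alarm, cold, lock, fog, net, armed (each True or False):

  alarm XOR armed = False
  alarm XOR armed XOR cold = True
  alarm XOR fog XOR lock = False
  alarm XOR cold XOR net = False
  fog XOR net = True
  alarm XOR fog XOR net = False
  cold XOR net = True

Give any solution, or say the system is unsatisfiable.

alarm = True, cold = True, lock = False, fog = True, net = False, armed = True

alarm XOR armed = T XOR T = False ✓
alarm XOR armed XOR cold = T XOR T XOR T = True ✓
alarm XOR fog XOR lock = T XOR T XOR F = False ✓
alarm XOR cold XOR net = T XOR T XOR F = False ✓
fog XOR net = T XOR F = True ✓
alarm XOR fog XOR net = T XOR T XOR F = False ✓
cold XOR net = T XOR F = True ✓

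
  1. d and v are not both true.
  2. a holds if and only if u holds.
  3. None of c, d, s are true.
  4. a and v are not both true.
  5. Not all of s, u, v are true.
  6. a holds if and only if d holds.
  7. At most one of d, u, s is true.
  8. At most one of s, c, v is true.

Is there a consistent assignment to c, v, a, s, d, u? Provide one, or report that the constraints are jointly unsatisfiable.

c = False, v = True, a = False, s = False, d = False, u = False

  (1) d=F, v=T — not both ✓
  (2) a=F, u=F — same ✓
  (3) {c, d, s}: 0 true — none ✓
  (4) a=F, v=T — not both ✓
  (5) {s, u, v}: 1/3 true — not all ✓
  (6) a=F, d=F — same ✓
  (7) {d, u, s}: 0 true — at most one ✓
  (8) {s, c, v}: 1 true — at most one ✓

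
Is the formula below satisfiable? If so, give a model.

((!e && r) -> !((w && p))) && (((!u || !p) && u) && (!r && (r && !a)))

The formula is unsatisfiable.

Case r = True: the conjunct !r is False.
Case r = False: the conjunct r is False.
Both cases fail — unsatisfiable.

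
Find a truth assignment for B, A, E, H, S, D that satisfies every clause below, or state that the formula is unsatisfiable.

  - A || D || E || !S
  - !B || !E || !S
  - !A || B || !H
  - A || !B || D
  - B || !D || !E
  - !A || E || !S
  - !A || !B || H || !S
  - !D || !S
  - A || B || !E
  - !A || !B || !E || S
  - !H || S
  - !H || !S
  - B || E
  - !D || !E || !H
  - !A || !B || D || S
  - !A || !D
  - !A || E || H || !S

Set B = True.
Set A = False.
  then (A || !B || D) forces D = True.
  then (!D || !S) forces S = False.
  then (!H || S) forces H = False.
Set E = True.
All clauses satisfied.

B = True; A = False; E = True; H = False; S = False; D = True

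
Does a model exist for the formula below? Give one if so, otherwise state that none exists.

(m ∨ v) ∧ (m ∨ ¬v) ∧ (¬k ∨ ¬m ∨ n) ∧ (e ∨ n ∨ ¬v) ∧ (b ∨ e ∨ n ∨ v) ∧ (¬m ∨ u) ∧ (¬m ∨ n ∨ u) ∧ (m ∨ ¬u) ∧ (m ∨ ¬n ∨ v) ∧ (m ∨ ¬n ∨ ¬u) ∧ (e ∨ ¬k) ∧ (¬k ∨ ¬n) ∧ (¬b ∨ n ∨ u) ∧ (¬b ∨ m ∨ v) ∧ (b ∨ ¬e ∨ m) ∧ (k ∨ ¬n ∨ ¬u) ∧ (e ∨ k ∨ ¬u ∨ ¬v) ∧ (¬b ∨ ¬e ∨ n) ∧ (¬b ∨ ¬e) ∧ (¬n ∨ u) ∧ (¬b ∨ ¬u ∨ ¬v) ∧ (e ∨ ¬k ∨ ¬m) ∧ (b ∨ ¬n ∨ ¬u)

Try m = False:
  (m ∨ v) forces v = True.
  clause (m ∨ ¬v) is falsified — backtrack.
So m = True.
  then (¬m ∨ u) forces u = True.
Set b = True.
  then (¬b ∨ ¬e) forces e = False.
  then (¬b ∨ ¬u ∨ ¬v) forces v = False.
  then (e ∨ ¬k ∨ ¬m) forces k = False.
  then (k ∨ ¬n ∨ ¬u) forces n = False.
All clauses satisfied.

m: True; b: True; k: False; v: False; e: False; u: True; n: False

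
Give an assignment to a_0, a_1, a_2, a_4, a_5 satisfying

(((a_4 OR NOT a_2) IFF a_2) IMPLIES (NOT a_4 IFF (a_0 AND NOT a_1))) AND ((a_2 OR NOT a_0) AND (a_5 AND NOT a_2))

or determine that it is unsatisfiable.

a_0 = False; a_1 = False; a_2 = False; a_4 = True; a_5 = True

  ((a_4 OR NOT a_2) IFF a_2) IMPLIES (NOT a_4 IFF (a_0 AND NOT a_1)) = True
    (a_4 OR NOT a_2) IFF a_2 = False
      a_4 OR NOT a_2 = True
        NOT a_2 = True
    NOT a_4 IFF (a_0 AND NOT a_1) = True
      NOT a_4 = False
      a_0 AND NOT a_1 = False
        NOT a_1 = True
  (a_2 OR NOT a_0) AND (a_5 AND NOT a_2) = True
    a_2 OR NOT a_0 = True
      NOT a_0 = True
    a_5 AND NOT a_2 = True
      NOT a_2 = True
Both conjuncts True, so the formula holds.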